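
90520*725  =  65627000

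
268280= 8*33535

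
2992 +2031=5023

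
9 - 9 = 0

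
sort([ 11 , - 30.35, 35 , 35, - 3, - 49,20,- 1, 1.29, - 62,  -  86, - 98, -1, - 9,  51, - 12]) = [ - 98, - 86, - 62, - 49, - 30.35, - 12, - 9 ,- 3, - 1, - 1,1.29, 11, 20, 35, 35,51]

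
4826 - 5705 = -879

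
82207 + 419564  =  501771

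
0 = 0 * 31205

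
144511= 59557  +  84954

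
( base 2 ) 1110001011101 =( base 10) 7261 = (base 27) 9PP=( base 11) 5501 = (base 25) BFB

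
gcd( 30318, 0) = 30318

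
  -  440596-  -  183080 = -257516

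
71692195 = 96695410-25003215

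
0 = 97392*0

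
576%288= 0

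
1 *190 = 190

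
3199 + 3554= 6753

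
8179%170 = 19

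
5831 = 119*49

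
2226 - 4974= - 2748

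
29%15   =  14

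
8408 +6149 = 14557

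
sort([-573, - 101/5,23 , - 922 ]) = [ - 922, - 573, - 101/5,23 ]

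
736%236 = 28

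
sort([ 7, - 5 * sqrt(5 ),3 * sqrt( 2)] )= [ - 5 * sqrt( 5), 3 * sqrt( 2),7 ] 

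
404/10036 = 101/2509 =0.04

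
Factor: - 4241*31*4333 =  - 569663843 = - 7^1*31^1*619^1  *4241^1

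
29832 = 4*7458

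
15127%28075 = 15127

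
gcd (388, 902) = 2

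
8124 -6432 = 1692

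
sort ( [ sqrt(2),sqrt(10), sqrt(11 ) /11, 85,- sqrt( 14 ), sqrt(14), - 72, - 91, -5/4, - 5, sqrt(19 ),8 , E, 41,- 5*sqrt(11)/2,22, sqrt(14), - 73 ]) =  [  -  91, - 73,-72, - 5 * sqrt( 11)/2, -5  , - sqrt (14), - 5/4, sqrt(11 ) /11,  sqrt(2),E , sqrt( 10), sqrt(14) , sqrt(14 ), sqrt ( 19), 8, 22,  41, 85]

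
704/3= 704/3= 234.67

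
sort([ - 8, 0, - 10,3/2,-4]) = [ - 10,-8,-4,0,  3/2]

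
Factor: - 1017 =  - 3^2 * 113^1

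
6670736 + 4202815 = 10873551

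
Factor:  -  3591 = -3^3*7^1*19^1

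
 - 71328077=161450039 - 232778116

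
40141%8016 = 61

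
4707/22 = 213+21/22 = 213.95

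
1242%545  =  152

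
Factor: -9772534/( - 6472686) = 3^( - 1 )*11^(  -  1 )*101^( - 1)*139^1*971^( - 1 ) * 35153^1 = 4886267/3236343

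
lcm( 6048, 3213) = 102816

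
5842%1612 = 1006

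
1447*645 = 933315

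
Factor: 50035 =5^1*10007^1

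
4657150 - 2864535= 1792615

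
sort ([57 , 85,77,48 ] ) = [48,57,77,85]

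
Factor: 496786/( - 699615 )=-2^1*3^( - 2)*5^( - 1 )*7^ (  -  1 )*139^1*1787^1*2221^ (- 1 )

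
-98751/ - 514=98751/514 = 192.12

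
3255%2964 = 291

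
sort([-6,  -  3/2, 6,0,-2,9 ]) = [ - 6, - 2, - 3/2, 0, 6 , 9 ] 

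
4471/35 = 4471/35=127.74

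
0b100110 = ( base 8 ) 46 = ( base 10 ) 38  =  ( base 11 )35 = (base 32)16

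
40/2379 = 40/2379=0.02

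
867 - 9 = 858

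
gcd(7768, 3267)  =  1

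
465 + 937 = 1402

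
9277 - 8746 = 531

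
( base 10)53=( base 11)49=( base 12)45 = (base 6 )125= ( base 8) 65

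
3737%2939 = 798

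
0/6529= 0 = 0.00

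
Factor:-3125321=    - 419^1*7459^1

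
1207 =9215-8008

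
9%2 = 1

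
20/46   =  10/23 = 0.43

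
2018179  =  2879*701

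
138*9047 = 1248486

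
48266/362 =133 + 60/181 = 133.33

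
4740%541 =412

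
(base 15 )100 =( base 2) 11100001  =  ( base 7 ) 441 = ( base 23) 9I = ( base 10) 225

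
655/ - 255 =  - 3 + 22/51=- 2.57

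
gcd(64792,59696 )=728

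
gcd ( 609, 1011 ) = 3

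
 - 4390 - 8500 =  - 12890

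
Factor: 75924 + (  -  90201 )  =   - 14277 = -  3^1*4759^1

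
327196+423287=750483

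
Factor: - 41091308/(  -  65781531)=2^2 * 3^( - 3 )* 61^1* 83^1 * 2029^1*2436353^( - 1 ) 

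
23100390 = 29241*790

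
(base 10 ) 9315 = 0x2463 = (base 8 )22143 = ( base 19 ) 16f5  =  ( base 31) 9LF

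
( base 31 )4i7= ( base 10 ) 4409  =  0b1000100111001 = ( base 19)c41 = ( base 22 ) 929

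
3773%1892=1881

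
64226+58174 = 122400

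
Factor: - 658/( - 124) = 329/62  =  2^( - 1 ) * 7^1*31^( - 1)*47^1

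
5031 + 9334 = 14365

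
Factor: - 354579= -3^1*181^1*653^1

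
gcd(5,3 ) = 1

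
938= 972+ - 34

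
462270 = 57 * 8110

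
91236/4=22809 = 22809.00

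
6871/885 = 7+676/885 = 7.76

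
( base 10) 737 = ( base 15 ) 342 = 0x2e1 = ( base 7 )2102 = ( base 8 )1341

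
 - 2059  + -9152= - 11211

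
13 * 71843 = 933959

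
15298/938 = 7649/469 = 16.31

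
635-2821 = -2186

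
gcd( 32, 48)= 16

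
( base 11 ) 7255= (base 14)3711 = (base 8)22623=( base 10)9619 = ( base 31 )a09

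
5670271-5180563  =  489708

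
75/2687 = 75/2687 = 0.03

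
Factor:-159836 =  - 2^2*31^1*1289^1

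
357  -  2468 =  - 2111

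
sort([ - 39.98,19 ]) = [-39.98,19 ]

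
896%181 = 172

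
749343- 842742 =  - 93399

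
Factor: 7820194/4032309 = 2^1*3^(- 1)*41^( - 1 )*32783^(-1)*3910097^1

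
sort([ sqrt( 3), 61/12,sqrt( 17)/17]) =[sqrt( 17 ) /17,  sqrt( 3 ), 61/12 ] 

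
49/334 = 49/334=0.15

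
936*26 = 24336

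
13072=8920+4152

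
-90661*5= -453305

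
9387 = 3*3129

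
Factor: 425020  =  2^2* 5^1 * 79^1*269^1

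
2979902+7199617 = 10179519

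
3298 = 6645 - 3347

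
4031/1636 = 4031/1636   =  2.46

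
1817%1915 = 1817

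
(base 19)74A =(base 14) D49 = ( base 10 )2613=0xA35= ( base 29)333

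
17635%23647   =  17635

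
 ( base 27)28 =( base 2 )111110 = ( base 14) 46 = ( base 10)62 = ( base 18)38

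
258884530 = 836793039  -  577908509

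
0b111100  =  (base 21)2I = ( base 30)20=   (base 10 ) 60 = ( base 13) 48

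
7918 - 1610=6308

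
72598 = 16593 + 56005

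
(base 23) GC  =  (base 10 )380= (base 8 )574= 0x17C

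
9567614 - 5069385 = 4498229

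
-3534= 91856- 95390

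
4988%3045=1943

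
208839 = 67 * 3117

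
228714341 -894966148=  -  666251807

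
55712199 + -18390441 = 37321758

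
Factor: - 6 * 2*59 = -708 = - 2^2*3^1*59^1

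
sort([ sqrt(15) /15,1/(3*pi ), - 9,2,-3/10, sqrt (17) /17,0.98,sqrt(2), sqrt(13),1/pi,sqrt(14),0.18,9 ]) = [ - 9 , - 3/10, 1/( 3*pi),0.18,sqrt(17)/17,sqrt(15 )/15, 1/pi,0.98,sqrt (2),2, sqrt (13), sqrt(14),9]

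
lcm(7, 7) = 7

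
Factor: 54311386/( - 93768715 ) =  - 2^1*5^( - 1)*19^1*1549^( - 1 )*12107^( - 1 )*1429247^1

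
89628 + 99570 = 189198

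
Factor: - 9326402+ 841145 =-3^1*11^1*389^1*661^1 =-  8485257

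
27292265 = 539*50635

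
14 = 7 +7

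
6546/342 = 19 +8/57 =19.14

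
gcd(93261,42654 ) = 3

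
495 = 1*495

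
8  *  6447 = 51576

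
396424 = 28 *14158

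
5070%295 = 55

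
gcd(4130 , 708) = 118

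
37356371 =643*58097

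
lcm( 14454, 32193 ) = 708246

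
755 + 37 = 792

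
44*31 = 1364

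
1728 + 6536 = 8264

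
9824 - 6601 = 3223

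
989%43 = 0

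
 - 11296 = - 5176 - 6120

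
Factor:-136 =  - 2^3*17^1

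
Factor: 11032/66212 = 2^1*7^1*197^1 * 16553^( - 1)= 2758/16553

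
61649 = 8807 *7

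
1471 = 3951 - 2480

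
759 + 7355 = 8114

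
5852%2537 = 778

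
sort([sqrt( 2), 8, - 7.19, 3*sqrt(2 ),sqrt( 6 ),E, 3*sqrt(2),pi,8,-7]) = [ - 7.19, - 7, sqrt( 2), sqrt( 6 ), E, pi, 3*sqrt( 2) , 3 * sqrt( 2),8, 8]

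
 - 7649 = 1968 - 9617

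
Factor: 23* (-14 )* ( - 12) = 3864 = 2^3 * 3^1*7^1 * 23^1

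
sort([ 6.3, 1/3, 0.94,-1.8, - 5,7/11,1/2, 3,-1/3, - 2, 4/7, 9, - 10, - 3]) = [ - 10, - 5, - 3, - 2, - 1.8  ,  -  1/3, 1/3,1/2,4/7, 7/11,  0.94,3,6.3, 9]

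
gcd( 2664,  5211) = 9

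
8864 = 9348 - 484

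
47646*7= 333522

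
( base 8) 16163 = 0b1110001110011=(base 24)CFB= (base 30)82N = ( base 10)7283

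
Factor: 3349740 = 2^2*3^1*5^1*55829^1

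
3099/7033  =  3099/7033 = 0.44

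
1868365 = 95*19667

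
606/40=303/20=15.15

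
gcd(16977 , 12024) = 3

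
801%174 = 105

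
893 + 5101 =5994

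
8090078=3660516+4429562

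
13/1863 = 13/1863  =  0.01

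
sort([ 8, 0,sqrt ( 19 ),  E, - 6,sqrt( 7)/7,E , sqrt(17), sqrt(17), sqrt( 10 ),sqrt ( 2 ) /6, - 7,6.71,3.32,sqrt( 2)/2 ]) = [ - 7,-6, 0,sqrt( 2 )/6,sqrt( 7 )/7 , sqrt( 2 ) /2,E, E, sqrt( 10), 3.32 , sqrt(17 ), sqrt ( 17 ), sqrt ( 19 ), 6.71, 8]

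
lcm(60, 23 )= 1380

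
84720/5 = 16944 = 16944.00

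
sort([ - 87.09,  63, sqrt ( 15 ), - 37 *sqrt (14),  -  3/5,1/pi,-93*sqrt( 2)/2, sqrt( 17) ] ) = [ - 37*sqrt( 14), - 87.09, - 93*sqrt( 2)/2, - 3/5, 1/pi, sqrt(15), sqrt( 17 ),63 ]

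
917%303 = 8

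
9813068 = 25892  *379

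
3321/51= 1107/17 = 65.12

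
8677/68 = 127+41/68 = 127.60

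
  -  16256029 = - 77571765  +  61315736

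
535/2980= 107/596 = 0.18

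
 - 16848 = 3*(-5616) 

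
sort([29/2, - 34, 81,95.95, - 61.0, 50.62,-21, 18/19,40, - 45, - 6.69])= [ - 61.0, - 45, -34, - 21, - 6.69, 18/19, 29/2, 40, 50.62,  81, 95.95 ] 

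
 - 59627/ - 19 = 3138 + 5/19 =3138.26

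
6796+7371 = 14167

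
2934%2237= 697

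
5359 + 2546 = 7905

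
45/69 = 15/23 =0.65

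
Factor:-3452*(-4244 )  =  2^4*863^1 *1061^1 =14650288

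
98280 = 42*2340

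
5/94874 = 5/94874 = 0.00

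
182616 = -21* ( - 8696 ) 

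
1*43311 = 43311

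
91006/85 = 1070+56/85 =1070.66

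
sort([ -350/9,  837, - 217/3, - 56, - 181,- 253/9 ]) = [ - 181, - 217/3, - 56, - 350/9, - 253/9, 837 ] 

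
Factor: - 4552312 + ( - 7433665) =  - 11985977 = -11985977^1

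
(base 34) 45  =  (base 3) 12020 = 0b10001101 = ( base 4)2031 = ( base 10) 141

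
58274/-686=-29137/343 = - 84.95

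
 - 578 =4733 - 5311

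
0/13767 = 0 = 0.00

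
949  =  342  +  607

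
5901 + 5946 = 11847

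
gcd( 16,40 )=8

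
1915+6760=8675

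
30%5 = 0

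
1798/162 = 899/81 = 11.10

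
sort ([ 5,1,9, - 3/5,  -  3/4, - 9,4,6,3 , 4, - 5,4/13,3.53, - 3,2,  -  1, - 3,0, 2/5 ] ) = [ - 9, - 5, - 3, - 3, - 1, - 3/4, - 3/5, 0,  4/13, 2/5,1,2,3 , 3.53, 4,  4, 5, 6,9] 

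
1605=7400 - 5795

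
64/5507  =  64/5507  =  0.01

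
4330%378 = 172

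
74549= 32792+41757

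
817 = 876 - 59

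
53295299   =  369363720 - 316068421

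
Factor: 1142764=2^2*7^1*40813^1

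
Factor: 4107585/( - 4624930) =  - 2^( - 1)*3^1 *41^1*6679^1*462493^ ( - 1) =- 821517/924986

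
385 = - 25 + 410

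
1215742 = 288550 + 927192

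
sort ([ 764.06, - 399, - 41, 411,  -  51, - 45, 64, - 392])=[-399, - 392, - 51, - 45 , - 41,64, 411, 764.06]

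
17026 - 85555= - 68529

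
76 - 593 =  - 517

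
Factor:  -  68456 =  - 2^3*43^1*199^1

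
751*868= 651868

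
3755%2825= 930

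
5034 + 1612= 6646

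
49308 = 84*587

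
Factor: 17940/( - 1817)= -780/79 = - 2^2*3^1*5^1* 13^1*79^( - 1)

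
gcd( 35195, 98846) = 1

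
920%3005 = 920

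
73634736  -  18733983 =54900753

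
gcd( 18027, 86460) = 3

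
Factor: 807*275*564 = 2^2*3^2*5^2*11^1*47^1*269^1 = 125165700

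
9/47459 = 9/47459 =0.00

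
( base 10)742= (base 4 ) 23212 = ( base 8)1346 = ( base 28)qe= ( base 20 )1h2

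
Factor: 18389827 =853^1*21559^1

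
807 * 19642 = 15851094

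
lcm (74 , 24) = 888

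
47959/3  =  15986 + 1/3 = 15986.33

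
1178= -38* ( - 31 )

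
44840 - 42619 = 2221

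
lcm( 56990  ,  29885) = 2450570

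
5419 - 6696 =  -1277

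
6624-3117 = 3507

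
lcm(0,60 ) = 0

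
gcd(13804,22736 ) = 812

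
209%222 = 209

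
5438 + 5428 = 10866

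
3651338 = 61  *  59858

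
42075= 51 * 825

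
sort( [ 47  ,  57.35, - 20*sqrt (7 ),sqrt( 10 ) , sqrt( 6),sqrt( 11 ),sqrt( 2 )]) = [ - 20*sqrt( 7 ), sqrt ( 2 ) , sqrt( 6), sqrt( 10),sqrt( 11 ),47,57.35] 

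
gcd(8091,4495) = 899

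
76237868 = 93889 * 812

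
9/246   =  3/82 = 0.04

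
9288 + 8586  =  17874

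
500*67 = 33500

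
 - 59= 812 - 871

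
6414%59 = 42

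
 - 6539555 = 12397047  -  18936602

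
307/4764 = 307/4764 = 0.06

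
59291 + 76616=135907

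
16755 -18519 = - 1764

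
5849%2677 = 495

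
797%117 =95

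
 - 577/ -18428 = 577/18428 = 0.03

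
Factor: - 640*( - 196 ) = 125440 = 2^9*5^1*7^2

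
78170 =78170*1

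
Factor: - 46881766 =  - 2^1*313^1*74891^1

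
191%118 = 73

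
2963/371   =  7 + 366/371  =  7.99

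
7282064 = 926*7864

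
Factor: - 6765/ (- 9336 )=2255/3112 = 2^( - 3)*5^1*11^1 * 41^1 * 389^(-1 ) 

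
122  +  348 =470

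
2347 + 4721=7068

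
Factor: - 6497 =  -73^1*89^1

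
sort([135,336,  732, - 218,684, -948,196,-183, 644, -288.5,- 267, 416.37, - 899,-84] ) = [-948,  -  899, - 288.5, - 267,-218, - 183, - 84, 135,  196, 336, 416.37,644,684,732] 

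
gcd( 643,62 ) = 1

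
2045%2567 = 2045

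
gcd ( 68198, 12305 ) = 1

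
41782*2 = 83564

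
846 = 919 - 73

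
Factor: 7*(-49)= - 7^3 = -343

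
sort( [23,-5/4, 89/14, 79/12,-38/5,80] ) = [ - 38/5, - 5/4, 89/14,79/12, 23, 80] 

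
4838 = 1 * 4838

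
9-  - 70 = 79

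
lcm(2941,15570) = 264690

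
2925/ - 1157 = -225/89= - 2.53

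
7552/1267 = 5 + 1217/1267 =5.96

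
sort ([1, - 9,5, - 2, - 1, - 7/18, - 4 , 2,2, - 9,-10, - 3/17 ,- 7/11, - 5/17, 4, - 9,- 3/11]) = [ - 10,-9, - 9, - 9, - 4, - 2, - 1, - 7/11, - 7/18,-5/17, - 3/11,- 3/17,1,2,2,4, 5 ] 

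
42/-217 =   -  6/31=- 0.19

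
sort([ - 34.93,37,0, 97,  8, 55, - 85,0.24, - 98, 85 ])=[ - 98, - 85 , - 34.93, 0, 0.24, 8, 37,55, 85,97]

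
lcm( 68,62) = 2108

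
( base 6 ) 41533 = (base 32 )5f1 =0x15E1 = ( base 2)1010111100001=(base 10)5601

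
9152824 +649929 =9802753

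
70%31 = 8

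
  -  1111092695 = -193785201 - 917307494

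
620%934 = 620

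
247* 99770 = 24643190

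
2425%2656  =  2425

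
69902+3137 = 73039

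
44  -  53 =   -  9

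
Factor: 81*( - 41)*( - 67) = 3^4*41^1*67^1= 222507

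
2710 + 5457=8167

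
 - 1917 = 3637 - 5554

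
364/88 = 4 + 3/22  =  4.14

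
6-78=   -  72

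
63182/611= 63182/611 = 103.41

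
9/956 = 9/956 = 0.01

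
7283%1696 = 499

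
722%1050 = 722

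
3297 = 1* 3297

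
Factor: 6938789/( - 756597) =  - 3^ ( - 1)* 11^1 * 13^1*107^( - 1)*2357^( - 1)*48523^1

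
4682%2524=2158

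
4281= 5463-1182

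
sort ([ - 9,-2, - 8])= [ - 9 , - 8  , -2]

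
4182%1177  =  651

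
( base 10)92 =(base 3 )10102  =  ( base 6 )232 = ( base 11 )84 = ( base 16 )5c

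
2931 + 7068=9999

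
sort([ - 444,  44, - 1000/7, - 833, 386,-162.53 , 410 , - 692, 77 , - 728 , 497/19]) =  [-833, - 728 , - 692, - 444, - 162.53, - 1000/7, 497/19,44,77 , 386, 410]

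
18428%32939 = 18428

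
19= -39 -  - 58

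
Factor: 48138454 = 2^1*7^1  *  13^1*59^1*4483^1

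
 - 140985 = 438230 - 579215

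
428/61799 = 428/61799 = 0.01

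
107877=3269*33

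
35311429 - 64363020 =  - 29051591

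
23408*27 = 632016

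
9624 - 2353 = 7271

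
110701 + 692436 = 803137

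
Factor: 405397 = 53^1*7649^1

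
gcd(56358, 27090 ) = 18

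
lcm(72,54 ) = 216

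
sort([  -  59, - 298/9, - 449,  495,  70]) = [ - 449, - 59 ,-298/9,70 , 495]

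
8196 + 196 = 8392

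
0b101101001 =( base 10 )361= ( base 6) 1401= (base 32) b9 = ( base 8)551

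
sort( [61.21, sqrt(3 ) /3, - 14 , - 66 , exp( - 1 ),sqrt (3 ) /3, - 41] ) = [-66, - 41 ,-14,exp( - 1 ), sqrt( 3)/3,  sqrt( 3) /3,61.21]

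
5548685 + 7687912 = 13236597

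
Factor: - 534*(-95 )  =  2^1 *3^1*5^1*19^1*89^1 = 50730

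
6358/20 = 3179/10 = 317.90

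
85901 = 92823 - 6922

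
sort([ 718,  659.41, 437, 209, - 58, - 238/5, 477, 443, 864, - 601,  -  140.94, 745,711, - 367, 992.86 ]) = [ - 601, - 367, - 140.94, - 58, - 238/5,  209,437, 443,477, 659.41,711,718,745, 864, 992.86]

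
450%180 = 90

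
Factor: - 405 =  - 3^4*5^1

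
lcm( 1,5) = 5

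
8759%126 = 65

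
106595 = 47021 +59574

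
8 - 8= 0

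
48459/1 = 48459 = 48459.00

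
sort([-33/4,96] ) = [ - 33/4, 96]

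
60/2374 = 30/1187 = 0.03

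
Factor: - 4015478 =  -2^1*23^1*87293^1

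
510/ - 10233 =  - 1+ 3241/3411 =- 0.05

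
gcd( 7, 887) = 1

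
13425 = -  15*( - 895 ) 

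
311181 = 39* 7979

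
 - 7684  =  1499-9183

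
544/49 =11 + 5/49  =  11.10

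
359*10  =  3590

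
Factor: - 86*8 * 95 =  - 2^4*5^1*19^1*43^1  =  - 65360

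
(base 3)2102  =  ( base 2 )1000001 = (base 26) 2D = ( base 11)5a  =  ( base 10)65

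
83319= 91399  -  8080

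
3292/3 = 1097 + 1/3 = 1097.33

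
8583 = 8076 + 507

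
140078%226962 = 140078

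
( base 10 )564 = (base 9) 686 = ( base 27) KO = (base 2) 1000110100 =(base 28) k4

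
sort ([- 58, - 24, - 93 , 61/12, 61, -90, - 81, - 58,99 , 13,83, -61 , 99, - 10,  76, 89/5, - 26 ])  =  [-93, - 90, - 81, - 61,-58, - 58, - 26,- 24, - 10, 61/12, 13 , 89/5,61, 76,  83, 99,99]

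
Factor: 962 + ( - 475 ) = 487^1 = 487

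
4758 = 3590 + 1168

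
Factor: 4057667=4057667^1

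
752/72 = 94/9 = 10.44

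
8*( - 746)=-5968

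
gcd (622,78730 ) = 2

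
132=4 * 33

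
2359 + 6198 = 8557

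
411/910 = 411/910 = 0.45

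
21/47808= 7/15936 = 0.00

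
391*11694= 4572354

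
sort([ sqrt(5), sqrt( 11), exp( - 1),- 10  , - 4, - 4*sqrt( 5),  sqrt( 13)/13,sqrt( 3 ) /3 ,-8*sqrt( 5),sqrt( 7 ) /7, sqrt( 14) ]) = [ - 8*sqrt(5), - 10 , - 4*sqrt(5)  , - 4, sqrt( 13 ) /13,  exp ( - 1 ) , sqrt( 7) /7,  sqrt( 3) /3, sqrt( 5 ),sqrt(  11), sqrt(14)]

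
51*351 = 17901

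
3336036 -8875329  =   - 5539293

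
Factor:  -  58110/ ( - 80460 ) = 2^( - 1)*3^(- 2)*13^1= 13/18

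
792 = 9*88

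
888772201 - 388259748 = 500512453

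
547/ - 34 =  - 17 + 31/34 = -16.09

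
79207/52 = 79207/52 =1523.21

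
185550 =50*3711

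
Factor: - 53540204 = - 2^2 * 283^1 * 47297^1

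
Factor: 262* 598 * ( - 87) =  - 13630812 = -2^2*3^1*13^1 * 23^1* 29^1*131^1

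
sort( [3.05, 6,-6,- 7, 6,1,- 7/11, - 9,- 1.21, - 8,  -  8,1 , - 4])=[ - 9, - 8, -8, - 7,-6, - 4,- 1.21, - 7/11 , 1 , 1, 3.05,6, 6]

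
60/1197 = 20/399 = 0.05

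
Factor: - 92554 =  - 2^1*7^1*11^1*601^1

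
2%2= 0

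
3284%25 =9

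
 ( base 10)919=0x397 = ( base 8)1627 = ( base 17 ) 331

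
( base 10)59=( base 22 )2F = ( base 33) 1Q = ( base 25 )29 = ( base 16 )3b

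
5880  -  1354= 4526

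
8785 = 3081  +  5704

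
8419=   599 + 7820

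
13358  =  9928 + 3430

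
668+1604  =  2272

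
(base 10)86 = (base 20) 46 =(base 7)152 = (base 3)10012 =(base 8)126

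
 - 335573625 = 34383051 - 369956676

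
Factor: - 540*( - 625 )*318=2^3*3^4*5^5*53^1 =107325000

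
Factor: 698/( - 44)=-2^ ( - 1)*11^( - 1) * 349^1 = - 349/22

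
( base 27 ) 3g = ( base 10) 97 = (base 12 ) 81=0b1100001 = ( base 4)1201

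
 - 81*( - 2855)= 231255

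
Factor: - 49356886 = -2^1*53^1  *465631^1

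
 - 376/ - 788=94/197 = 0.48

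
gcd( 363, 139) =1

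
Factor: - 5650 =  - 2^1*5^2*113^1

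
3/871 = 3/871=0.00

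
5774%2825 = 124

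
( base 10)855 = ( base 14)451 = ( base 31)ri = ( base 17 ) 2G5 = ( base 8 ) 1527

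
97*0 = 0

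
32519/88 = 369+47/88 =369.53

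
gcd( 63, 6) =3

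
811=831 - 20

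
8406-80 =8326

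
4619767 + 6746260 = 11366027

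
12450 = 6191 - -6259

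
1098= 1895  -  797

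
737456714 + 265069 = 737721783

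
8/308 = 2/77 = 0.03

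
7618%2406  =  400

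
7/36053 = 7/36053=0.00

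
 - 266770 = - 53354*5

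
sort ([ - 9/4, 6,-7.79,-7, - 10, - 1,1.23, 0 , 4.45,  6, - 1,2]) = [ - 10,  -  7.79,-7 , - 9/4, - 1, - 1,0,  1.23, 2,4.45, 6 , 6]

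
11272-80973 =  - 69701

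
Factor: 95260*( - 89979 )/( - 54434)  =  4285699770/27217 =2^1 * 3^1*5^1*11^1*17^ ( - 1)*89^1*337^1*433^1*1601^( - 1) 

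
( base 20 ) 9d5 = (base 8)7431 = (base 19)ad8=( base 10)3865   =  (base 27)584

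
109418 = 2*54709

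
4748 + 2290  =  7038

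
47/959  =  47/959 = 0.05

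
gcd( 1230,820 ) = 410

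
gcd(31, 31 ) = 31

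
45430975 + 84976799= 130407774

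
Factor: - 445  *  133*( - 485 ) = 28704725= 5^2* 7^1*19^1 * 89^1*97^1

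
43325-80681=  - 37356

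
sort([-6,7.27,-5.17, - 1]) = [ - 6, - 5.17 , - 1,7.27]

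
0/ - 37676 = 0/1 = -0.00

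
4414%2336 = 2078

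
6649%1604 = 233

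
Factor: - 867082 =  - 2^1*139^1*3119^1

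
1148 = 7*164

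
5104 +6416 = 11520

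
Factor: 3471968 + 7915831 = 3^2 * 1265311^1 = 11387799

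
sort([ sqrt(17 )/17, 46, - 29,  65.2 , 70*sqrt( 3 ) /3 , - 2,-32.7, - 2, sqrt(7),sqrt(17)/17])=[ - 32.7, - 29,-2, - 2, sqrt( 17 )/17, sqrt(17) /17, sqrt(7), 70*sqrt(3)/3,46 , 65.2 ] 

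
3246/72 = 541/12 = 45.08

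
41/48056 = 41/48056= 0.00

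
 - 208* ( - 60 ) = 12480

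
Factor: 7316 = 2^2*31^1 * 59^1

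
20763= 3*6921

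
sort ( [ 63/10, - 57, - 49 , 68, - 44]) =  [ - 57, - 49,- 44,63/10, 68 ]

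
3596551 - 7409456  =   - 3812905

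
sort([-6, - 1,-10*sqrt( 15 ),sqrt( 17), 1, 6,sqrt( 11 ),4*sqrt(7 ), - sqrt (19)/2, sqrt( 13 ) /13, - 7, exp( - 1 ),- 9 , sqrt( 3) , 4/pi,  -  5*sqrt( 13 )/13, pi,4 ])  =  [-10*sqrt( 15),  -  9,-7,-6,-sqrt(19) /2,-5*sqrt( 13 ) /13,-1,sqrt(13 ) /13,exp( - 1 ),1,4/pi, sqrt( 3), pi , sqrt( 11),4 , sqrt(17),6,4*sqrt( 7)]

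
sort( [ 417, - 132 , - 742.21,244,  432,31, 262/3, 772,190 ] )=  [-742.21, - 132,  31,  262/3, 190,  244 , 417 , 432,772 ] 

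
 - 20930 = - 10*2093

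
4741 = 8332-3591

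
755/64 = 755/64 =11.80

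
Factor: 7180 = 2^2*5^1*359^1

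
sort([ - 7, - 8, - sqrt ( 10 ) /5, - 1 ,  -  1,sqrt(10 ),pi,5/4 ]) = [ - 8,  -  7, - 1,-1, - sqrt ( 10)/5,5/4,pi,sqrt(10)]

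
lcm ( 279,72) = 2232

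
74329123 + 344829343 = 419158466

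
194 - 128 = 66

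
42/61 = 42/61 = 0.69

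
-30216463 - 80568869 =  - 110785332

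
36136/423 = 85 + 181/423 =85.43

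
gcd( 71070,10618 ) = 2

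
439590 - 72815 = 366775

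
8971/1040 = 8 + 651/1040 = 8.63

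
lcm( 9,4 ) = 36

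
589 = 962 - 373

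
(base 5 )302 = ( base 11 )70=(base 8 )115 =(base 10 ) 77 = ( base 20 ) 3h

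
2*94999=189998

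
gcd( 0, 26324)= 26324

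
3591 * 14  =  50274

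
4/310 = 2/155=0.01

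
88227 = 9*9803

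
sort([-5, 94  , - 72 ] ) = [-72,-5, 94] 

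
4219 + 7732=11951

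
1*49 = 49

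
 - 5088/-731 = 5088/731 =6.96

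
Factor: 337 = 337^1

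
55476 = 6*9246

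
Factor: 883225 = 5^2* 7^3 * 103^1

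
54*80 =4320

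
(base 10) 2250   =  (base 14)b6a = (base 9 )3070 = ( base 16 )8ca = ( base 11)1766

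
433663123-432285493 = 1377630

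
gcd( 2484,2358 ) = 18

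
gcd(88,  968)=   88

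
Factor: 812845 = 5^1*11^1*14779^1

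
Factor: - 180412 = -2^2*23^1 * 37^1* 53^1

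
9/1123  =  9/1123=0.01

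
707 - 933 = - 226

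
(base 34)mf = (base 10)763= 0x2FB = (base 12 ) 537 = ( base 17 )2af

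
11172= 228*49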